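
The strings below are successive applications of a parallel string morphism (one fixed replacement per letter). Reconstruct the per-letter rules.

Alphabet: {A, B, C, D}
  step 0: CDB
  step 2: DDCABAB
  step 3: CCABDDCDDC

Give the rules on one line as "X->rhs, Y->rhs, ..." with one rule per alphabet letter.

  step 2 ⇒ step 3: DDCABAB ⇒ C·C·AB·DD·C·DD·C
    A ↦ DD
    B ↦ C
    C ↦ AB
    D ↦ C

A->DD, B->C, C->AB, D->C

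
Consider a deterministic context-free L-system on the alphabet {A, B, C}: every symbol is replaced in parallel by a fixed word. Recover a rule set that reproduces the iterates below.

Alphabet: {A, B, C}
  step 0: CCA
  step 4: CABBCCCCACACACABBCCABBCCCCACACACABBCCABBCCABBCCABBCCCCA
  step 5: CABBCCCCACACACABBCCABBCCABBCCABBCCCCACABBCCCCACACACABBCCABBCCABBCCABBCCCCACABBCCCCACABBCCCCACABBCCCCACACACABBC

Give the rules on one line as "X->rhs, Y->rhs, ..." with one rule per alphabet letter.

  step 4 ⇒ step 5: CABBCCCCACACACABBCCABBCCCCACACACABBCCABBCCABBCCABBCCCCA ⇒ CA·BBC·C·C·CA·CA·CA·CA·BBC·CA·BBC·CA·BBC·CA·BBC·C·C·CA·CA·BBC·C·C·CA·CA·CA·CA·BBC·CA·BBC·CA·BBC·CA·BBC·C·C·CA·CA·BBC·C·C·CA·CA·BBC·C·C·CA·CA·BBC·C·C·CA·CA·CA·CA·BBC
    A ↦ BBC
    B ↦ C
    C ↦ CA

A->BBC, B->C, C->CA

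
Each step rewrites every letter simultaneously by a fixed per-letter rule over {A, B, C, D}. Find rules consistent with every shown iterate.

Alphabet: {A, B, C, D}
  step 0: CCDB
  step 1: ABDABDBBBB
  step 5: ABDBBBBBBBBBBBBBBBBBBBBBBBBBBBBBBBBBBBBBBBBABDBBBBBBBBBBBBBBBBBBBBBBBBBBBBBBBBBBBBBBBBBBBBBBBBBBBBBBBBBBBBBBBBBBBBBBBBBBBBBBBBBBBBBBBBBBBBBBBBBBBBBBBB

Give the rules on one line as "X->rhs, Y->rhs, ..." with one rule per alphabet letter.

  step 0 ⇒ step 1: CCDB ⇒ ABD·ABD·BB·BB
    B ↦ BB
    C ↦ ABD
    D ↦ BB
    A ↦ C  (constrained at step 1)

A->C, B->BB, C->ABD, D->BB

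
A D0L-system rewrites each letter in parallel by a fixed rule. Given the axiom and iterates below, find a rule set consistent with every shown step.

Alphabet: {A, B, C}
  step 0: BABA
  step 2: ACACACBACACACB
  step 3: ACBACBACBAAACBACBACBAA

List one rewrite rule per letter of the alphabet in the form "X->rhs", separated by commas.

A->AC, B->AA, C->B

  step 2 ⇒ step 3: ACACACBACACACB ⇒ AC·B·AC·B·AC·B·AA·AC·B·AC·B·AC·B·AA
    A ↦ AC
    B ↦ AA
    C ↦ B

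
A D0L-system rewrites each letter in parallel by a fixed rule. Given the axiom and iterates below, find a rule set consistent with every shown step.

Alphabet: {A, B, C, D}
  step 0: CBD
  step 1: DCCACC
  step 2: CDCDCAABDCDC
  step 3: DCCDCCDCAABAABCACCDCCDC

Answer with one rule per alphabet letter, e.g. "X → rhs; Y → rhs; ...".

A->AAB, B->CAC, C->DC, D->C

  step 2 ⇒ step 3: CDCDCAABDCDC ⇒ DC·C·DC·C·DC·AAB·AAB·CAC·C·DC·C·DC
    A ↦ AAB
    B ↦ CAC
    C ↦ DC
    D ↦ C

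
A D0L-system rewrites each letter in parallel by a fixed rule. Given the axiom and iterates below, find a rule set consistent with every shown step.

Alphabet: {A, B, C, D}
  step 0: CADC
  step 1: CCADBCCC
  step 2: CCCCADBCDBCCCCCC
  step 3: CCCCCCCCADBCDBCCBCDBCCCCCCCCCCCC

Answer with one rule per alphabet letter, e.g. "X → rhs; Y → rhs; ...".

  step 2 ⇒ step 3: CCCCADBCDBCCCCCC ⇒ CC·CC·CC·CC·AD·BC·DB·CC·BC·DB·CC·CC·CC·CC·CC·CC
    A ↦ AD
    B ↦ DB
    C ↦ CC
    D ↦ BC

A->AD, B->DB, C->CC, D->BC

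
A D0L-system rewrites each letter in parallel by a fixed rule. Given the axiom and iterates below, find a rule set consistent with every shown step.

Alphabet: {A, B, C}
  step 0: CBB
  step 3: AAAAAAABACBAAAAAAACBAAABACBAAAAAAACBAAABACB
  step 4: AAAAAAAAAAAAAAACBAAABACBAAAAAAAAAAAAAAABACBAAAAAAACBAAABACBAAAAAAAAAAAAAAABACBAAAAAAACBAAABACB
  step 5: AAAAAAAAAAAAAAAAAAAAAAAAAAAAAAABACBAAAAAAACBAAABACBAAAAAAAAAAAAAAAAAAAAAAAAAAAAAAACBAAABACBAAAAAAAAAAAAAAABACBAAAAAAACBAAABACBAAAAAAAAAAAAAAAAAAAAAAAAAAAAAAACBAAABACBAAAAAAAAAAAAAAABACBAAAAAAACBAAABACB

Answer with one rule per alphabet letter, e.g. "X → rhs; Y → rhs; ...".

  step 4 ⇒ step 5: AAAAAAAAAAAAAAACBAAABACBAAAAAAAAAAAAAAABACBAAAAAAACBAAABACBAAAAAAAAAAAAAAABACBAAAAAAACBAAABACB ⇒ AA·AA·AA·AA·AA·AA·AA·AA·AA·AA·AA·AA·AA·AA·AA·AB·ACB·AA·AA·AA·ACB·AA·AB·ACB·AA·AA·AA·AA·AA·AA·AA·AA·AA·AA·AA·AA·AA·AA·AA·ACB·AA·AB·ACB·AA·AA·AA·AA·AA·AA·AA·AB·ACB·AA·AA·AA·ACB·AA·AB·ACB·AA·AA·AA·AA·AA·AA·AA·AA·AA·AA·AA·AA·AA·AA·AA·ACB·AA·AB·ACB·AA·AA·AA·AA·AA·AA·AA·AB·ACB·AA·AA·AA·ACB·AA·AB·ACB
    A ↦ AA
    B ↦ ACB
    C ↦ AB

A->AA, B->ACB, C->AB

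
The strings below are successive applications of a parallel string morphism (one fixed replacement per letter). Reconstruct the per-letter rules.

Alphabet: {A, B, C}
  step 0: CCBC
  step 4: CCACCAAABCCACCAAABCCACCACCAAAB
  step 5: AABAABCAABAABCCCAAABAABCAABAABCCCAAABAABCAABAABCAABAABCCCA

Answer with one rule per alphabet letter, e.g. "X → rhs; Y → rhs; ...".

  step 4 ⇒ step 5: CCACCAAABCCACCAAABCCACCACCAAAB ⇒ AAB·AAB·C·AAB·AAB·C·C·C·A·AAB·AAB·C·AAB·AAB·C·C·C·A·AAB·AAB·C·AAB·AAB·C·AAB·AAB·C·C·C·A
    A ↦ C
    B ↦ A
    C ↦ AAB

A->C, B->A, C->AAB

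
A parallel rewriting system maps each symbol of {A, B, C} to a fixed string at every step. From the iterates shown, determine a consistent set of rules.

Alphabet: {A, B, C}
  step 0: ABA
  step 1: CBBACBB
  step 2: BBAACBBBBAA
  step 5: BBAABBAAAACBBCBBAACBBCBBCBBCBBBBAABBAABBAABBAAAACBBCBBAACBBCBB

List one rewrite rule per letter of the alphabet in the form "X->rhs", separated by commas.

  step 1 ⇒ step 2: CBBACBB ⇒ BB·A·A·CBB·BB·A·A
    A ↦ CBB
    B ↦ A
    C ↦ BB

A->CBB, B->A, C->BB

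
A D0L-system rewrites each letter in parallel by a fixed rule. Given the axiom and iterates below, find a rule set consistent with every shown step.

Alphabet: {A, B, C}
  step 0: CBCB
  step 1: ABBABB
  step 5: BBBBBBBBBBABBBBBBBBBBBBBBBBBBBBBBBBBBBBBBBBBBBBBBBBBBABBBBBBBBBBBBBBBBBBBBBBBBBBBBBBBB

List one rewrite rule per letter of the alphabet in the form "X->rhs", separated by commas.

  step 0 ⇒ step 1: CBCB ⇒ A·BB·A·BB
    B ↦ BB
    C ↦ A
    A ↦ BC  (constrained at step 1)

A->BC, B->BB, C->A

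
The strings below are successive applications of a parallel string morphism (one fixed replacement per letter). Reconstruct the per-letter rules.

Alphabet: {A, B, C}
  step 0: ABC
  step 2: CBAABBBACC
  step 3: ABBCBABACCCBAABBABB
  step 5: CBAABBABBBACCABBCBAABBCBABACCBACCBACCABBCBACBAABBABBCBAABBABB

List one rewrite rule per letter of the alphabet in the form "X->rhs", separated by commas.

A->BA, B->C, C->ABB

  step 2 ⇒ step 3: CBAABBBACC ⇒ ABB·C·BA·BA·C·C·C·BA·ABB·ABB
    A ↦ BA
    B ↦ C
    C ↦ ABB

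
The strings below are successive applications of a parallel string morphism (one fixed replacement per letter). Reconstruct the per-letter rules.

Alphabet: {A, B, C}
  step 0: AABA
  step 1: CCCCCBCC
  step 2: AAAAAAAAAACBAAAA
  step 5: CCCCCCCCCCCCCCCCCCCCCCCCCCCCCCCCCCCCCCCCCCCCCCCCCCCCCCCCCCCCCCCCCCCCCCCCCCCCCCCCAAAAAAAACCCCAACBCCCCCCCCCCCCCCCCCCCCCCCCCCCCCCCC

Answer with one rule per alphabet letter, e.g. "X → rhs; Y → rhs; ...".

  step 1 ⇒ step 2: CCCCCBCC ⇒ AA·AA·AA·AA·AA·CB·AA·AA
    B ↦ CB
    C ↦ AA
  step 0 ⇒ step 1: AABA ⇒ CC·CC·CB·CC
    A ↦ CC

A->CC, B->CB, C->AA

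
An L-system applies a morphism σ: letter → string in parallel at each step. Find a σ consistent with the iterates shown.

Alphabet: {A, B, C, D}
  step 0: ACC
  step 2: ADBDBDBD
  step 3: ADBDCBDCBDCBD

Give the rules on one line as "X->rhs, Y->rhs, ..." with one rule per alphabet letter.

A->AD, B->C, C->D, D->BD

  step 2 ⇒ step 3: ADBDBDBD ⇒ AD·BD·C·BD·C·BD·C·BD
    A ↦ AD
    B ↦ C
    D ↦ BD
    C ↦ D  (constrained at step 0)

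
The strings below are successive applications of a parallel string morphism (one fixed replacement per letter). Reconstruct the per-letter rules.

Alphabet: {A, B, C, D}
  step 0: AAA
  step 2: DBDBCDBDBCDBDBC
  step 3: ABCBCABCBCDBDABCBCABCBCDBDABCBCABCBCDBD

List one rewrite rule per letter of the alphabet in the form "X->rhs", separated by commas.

  step 2 ⇒ step 3: DBDBCDBDBCDBDBC ⇒ ABC·BC·ABC·BC·DBD·ABC·BC·ABC·BC·DBD·ABC·BC·ABC·BC·DBD
    B ↦ BC
    C ↦ DBD
    D ↦ ABC
    A ↦ CB  (constrained at step 0)

A->CB, B->BC, C->DBD, D->ABC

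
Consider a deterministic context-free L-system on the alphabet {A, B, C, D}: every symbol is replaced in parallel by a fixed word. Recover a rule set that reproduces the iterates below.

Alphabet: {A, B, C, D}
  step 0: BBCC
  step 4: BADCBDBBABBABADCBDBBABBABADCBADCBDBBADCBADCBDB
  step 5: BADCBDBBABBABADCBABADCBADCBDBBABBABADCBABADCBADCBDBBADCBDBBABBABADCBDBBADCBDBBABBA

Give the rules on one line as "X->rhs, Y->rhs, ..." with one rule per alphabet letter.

  step 4 ⇒ step 5: BADCBDBBABBABADCBDBBABBABADCBADCBDBBADCBADCBDB ⇒ BA·DC·B·DB·BA·B·BA·BA·DC·BA·BA·DC·BA·DC·B·DB·BA·B·BA·BA·DC·BA·BA·DC·BA·DC·B·DB·BA·DC·B·DB·BA·B·BA·BA·DC·B·DB·BA·DC·B·DB·BA·B·BA
    A ↦ DC
    B ↦ BA
    C ↦ DB
    D ↦ B

A->DC, B->BA, C->DB, D->B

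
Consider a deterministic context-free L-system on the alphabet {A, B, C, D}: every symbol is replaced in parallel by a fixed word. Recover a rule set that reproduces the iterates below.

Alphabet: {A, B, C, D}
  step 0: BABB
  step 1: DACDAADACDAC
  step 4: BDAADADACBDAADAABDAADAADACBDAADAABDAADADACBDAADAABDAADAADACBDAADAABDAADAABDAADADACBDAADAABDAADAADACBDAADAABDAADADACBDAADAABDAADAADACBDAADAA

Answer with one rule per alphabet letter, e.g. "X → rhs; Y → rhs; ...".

A->DAA, B->DAC, C->DA, D->B

  step 0 ⇒ step 1: BABB ⇒ DAC·DAA·DAC·DAC
    A ↦ DAA
    B ↦ DAC
    C ↦ DA  (constrained at step 1)
    D ↦ B  (constrained at step 1)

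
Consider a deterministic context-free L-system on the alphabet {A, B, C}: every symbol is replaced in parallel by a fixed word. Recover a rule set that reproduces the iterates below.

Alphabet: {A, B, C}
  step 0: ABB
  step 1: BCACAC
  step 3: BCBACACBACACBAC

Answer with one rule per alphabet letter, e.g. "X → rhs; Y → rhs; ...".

A->BC, B->AC, C->B

  step 0 ⇒ step 1: ABB ⇒ BC·AC·AC
    A ↦ BC
    B ↦ AC
    C ↦ B  (constrained at step 1)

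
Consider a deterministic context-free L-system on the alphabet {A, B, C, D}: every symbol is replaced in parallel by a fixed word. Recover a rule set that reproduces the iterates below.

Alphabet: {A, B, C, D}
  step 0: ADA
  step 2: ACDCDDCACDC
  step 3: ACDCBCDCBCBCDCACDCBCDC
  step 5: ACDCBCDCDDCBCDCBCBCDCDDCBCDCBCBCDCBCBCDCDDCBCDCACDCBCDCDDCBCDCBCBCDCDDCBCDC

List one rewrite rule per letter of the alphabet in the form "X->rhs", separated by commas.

A->AC, B->D, C->DC, D->BC

  step 2 ⇒ step 3: ACDCDDCACDC ⇒ AC·DC·BC·DC·BC·BC·DC·AC·DC·BC·DC
    A ↦ AC
    C ↦ DC
    D ↦ BC
    B ↦ D  (constrained at step 3)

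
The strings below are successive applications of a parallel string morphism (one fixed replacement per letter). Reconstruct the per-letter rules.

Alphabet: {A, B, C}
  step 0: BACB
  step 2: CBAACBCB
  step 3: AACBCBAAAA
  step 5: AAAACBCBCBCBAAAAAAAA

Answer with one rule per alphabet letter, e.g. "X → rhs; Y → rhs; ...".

A->CB, B->A, C->A

  step 2 ⇒ step 3: CBAACBCB ⇒ A·A·CB·CB·A·A·A·A
    A ↦ CB
    B ↦ A
    C ↦ A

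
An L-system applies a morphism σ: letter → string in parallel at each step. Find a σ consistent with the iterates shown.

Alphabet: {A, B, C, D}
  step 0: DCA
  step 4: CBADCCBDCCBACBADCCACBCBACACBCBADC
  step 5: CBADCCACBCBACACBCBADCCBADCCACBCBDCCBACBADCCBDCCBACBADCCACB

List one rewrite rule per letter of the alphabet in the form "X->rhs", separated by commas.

A->DC, B->A, C->CB, D->CA

  step 4 ⇒ step 5: CBADCCBDCCBACBADCCACBCBACACBCBADC ⇒ CB·A·DC·CA·CB·CB·A·CA·CB·CB·A·DC·CB·A·DC·CA·CB·CB·DC·CB·A·CB·A·DC·CB·DC·CB·A·CB·A·DC·CA·CB
    A ↦ DC
    B ↦ A
    C ↦ CB
    D ↦ CA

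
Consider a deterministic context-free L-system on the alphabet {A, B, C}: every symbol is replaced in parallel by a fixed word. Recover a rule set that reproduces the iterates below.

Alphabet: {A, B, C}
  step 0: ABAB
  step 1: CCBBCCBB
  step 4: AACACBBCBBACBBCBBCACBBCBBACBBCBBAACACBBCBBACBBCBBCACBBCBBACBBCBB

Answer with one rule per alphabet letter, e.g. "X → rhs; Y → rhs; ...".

A->C, B->CBB, C->A

  step 0 ⇒ step 1: ABAB ⇒ C·CBB·C·CBB
    A ↦ C
    B ↦ CBB
    C ↦ A  (constrained at step 1)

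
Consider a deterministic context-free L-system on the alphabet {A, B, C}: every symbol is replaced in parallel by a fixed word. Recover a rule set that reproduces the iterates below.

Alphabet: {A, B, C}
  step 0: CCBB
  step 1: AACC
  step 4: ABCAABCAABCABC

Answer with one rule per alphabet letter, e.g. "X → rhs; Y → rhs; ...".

A->AB, B->C, C->A

  step 0 ⇒ step 1: CCBB ⇒ A·A·C·C
    B ↦ C
    C ↦ A
    A ↦ AB  (constrained at step 1)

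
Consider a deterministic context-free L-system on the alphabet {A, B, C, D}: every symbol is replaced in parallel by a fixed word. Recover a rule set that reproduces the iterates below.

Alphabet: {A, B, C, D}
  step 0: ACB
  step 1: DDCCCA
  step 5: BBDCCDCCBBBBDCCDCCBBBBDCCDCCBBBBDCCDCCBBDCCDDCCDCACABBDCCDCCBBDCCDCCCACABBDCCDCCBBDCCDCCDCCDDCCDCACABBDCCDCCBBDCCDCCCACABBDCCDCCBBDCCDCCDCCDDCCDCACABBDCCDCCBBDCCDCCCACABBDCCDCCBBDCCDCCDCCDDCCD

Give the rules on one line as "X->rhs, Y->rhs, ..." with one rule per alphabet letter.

  step 0 ⇒ step 1: ACB ⇒ D·DCC·CA
    A ↦ D
    B ↦ CA
    C ↦ DCC
    D ↦ BB  (constrained at step 1)

A->D, B->CA, C->DCC, D->BB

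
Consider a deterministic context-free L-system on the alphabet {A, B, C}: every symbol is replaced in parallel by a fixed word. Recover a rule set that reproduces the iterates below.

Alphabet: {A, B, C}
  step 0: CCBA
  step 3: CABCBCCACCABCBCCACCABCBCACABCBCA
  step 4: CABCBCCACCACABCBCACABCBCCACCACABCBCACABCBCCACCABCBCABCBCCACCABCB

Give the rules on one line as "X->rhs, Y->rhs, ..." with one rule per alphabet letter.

A->BCB, B->C, C->CA

  step 3 ⇒ step 4: CABCBCCACCABCBCCACCABCBCACABCBCA ⇒ CA·BCB·C·CA·C·CA·CA·BCB·CA·CA·BCB·C·CA·C·CA·CA·BCB·CA·CA·BCB·C·CA·C·CA·BCB·CA·BCB·C·CA·C·CA·BCB
    A ↦ BCB
    B ↦ C
    C ↦ CA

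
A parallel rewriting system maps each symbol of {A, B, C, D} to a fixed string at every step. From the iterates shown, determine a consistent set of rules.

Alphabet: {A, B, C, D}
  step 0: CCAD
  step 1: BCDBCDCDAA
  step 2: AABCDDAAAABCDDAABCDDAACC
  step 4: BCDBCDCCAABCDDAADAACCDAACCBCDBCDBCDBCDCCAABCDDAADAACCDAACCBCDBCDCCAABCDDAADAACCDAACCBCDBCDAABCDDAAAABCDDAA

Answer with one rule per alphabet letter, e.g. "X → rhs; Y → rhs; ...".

  step 1 ⇒ step 2: BCDBCDCDAA ⇒ AA·BCD·DAA·AA·BCD·DAA·BCD·DAA·C·C
    A ↦ C
    B ↦ AA
    C ↦ BCD
    D ↦ DAA

A->C, B->AA, C->BCD, D->DAA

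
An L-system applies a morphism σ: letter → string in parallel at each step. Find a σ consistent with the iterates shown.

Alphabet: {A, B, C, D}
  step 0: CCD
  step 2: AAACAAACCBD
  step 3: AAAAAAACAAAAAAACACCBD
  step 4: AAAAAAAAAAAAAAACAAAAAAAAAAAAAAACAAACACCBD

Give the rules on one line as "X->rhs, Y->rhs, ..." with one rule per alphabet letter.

A->AA, B->C, C->AC, D->BD

  step 3 ⇒ step 4: AAAAAAACAAAAAAACACCBD ⇒ AA·AA·AA·AA·AA·AA·AA·AC·AA·AA·AA·AA·AA·AA·AA·AC·AA·AC·AC·C·BD
    A ↦ AA
    B ↦ C
    C ↦ AC
    D ↦ BD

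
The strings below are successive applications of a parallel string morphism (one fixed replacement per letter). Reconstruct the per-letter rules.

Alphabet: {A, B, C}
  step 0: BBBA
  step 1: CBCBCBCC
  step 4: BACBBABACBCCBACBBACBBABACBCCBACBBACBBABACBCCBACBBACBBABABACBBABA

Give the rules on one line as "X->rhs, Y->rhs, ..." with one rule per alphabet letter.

A->CC, B->CB, C->BA

  step 0 ⇒ step 1: BBBA ⇒ CB·CB·CB·CC
    A ↦ CC
    B ↦ CB
    C ↦ BA  (constrained at step 1)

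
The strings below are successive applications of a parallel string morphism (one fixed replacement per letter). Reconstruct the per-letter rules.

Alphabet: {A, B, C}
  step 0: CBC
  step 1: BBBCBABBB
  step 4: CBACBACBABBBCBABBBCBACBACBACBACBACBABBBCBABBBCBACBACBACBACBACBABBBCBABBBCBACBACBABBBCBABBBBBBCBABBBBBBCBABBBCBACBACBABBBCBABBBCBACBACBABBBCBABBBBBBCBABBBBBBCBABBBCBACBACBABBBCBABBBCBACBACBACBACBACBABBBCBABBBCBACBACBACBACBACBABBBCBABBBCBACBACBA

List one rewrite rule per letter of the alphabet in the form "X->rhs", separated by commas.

  step 0 ⇒ step 1: CBC ⇒ BBB·CBA·BBB
    B ↦ CBA
    C ↦ BBB
    A ↦ BBB  (constrained at step 1)

A->BBB, B->CBA, C->BBB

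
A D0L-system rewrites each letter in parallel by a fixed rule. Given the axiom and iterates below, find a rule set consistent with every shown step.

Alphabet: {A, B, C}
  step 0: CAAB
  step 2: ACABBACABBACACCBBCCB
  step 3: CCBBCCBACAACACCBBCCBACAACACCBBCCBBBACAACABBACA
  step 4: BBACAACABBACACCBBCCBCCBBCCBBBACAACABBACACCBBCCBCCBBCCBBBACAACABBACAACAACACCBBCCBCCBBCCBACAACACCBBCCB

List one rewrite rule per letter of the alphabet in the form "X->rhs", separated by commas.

  step 3 ⇒ step 4: CCBBCCBACAACACCBBCCBACAACACCBBCCBBBACAACABBACA ⇒ B·B·ACA·ACA·B·B·ACA·CCB·B·CCB·CCB·B·CCB·B·B·ACA·ACA·B·B·ACA·CCB·B·CCB·CCB·B·CCB·B·B·ACA·ACA·B·B·ACA·ACA·ACA·CCB·B·CCB·CCB·B·CCB·ACA·ACA·CCB·B·CCB
    A ↦ CCB
    B ↦ ACA
    C ↦ B

A->CCB, B->ACA, C->B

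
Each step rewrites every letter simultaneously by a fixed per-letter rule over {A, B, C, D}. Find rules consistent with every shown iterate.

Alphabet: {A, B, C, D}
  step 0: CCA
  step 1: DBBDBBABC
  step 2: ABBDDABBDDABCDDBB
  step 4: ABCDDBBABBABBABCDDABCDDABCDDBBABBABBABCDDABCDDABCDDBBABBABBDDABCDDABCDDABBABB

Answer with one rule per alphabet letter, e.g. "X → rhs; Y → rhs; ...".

  step 1 ⇒ step 2: DBBDBBABC ⇒ ABB·D·D·ABB·D·D·ABC·D·DBB
    A ↦ ABC
    B ↦ D
    C ↦ DBB
    D ↦ ABB

A->ABC, B->D, C->DBB, D->ABB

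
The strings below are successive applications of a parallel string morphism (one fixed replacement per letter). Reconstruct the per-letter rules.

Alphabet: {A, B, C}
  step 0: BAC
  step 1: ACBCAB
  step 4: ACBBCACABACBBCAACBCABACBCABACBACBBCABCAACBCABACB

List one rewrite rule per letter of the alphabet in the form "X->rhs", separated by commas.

A->CA, B->ACB, C->B

  step 0 ⇒ step 1: BAC ⇒ ACB·CA·B
    A ↦ CA
    B ↦ ACB
    C ↦ B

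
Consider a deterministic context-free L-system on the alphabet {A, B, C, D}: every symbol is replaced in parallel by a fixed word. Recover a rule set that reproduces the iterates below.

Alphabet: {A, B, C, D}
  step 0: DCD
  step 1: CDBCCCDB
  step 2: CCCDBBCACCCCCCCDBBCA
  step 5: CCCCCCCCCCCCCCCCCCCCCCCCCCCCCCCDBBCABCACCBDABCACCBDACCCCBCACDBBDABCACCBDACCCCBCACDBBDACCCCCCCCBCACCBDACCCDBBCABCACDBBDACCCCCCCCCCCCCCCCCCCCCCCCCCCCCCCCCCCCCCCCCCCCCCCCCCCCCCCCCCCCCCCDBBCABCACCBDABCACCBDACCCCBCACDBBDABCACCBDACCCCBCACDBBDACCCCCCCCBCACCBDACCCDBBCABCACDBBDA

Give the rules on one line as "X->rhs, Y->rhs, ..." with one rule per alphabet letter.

  step 1 ⇒ step 2: CDBCCCDB ⇒ CC·CDB·BCA·CC·CC·CC·CDB·BCA
    B ↦ BCA
    C ↦ CC
    D ↦ CDB
    A ↦ BDA  (constrained at step 2)

A->BDA, B->BCA, C->CC, D->CDB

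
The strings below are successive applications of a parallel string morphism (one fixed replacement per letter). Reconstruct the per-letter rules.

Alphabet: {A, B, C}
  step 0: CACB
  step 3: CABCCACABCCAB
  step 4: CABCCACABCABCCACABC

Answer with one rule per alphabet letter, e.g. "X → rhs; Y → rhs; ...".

  step 3 ⇒ step 4: CABCCACABCCAB ⇒ CA·B·C·CA·CA·B·CA·B·C·CA·CA·B·C
    A ↦ B
    B ↦ C
    C ↦ CA

A->B, B->C, C->CA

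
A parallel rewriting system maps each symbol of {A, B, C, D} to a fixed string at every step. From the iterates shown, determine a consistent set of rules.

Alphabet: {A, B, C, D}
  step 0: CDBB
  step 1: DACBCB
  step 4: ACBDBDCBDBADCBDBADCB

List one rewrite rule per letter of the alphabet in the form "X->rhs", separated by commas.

A->DB, B->CB, C->D, D->A

  step 0 ⇒ step 1: CDBB ⇒ D·A·CB·CB
    B ↦ CB
    C ↦ D
    D ↦ A
    A ↦ DB  (constrained at step 1)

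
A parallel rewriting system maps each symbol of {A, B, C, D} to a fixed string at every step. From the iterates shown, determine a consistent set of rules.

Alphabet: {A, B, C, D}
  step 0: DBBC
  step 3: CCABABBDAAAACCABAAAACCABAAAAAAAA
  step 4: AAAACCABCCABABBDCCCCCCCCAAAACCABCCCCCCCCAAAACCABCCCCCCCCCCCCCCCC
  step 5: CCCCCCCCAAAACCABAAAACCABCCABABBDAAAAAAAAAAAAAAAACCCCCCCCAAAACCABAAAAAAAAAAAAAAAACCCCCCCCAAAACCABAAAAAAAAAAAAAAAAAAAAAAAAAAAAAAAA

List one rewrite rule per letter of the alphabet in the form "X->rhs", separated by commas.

  step 4 ⇒ step 5: AAAACCABCCABABBDCCCCCCCCAAAACCABCCCCCCCCAAAACCABCCCCCCCCCCCCCCCC ⇒ CC·CC·CC·CC·AA·AA·CC·AB·AA·AA·CC·AB·CC·AB·AB·BD·AA·AA·AA·AA·AA·AA·AA·AA·CC·CC·CC·CC·AA·AA·CC·AB·AA·AA·AA·AA·AA·AA·AA·AA·CC·CC·CC·CC·AA·AA·CC·AB·AA·AA·AA·AA·AA·AA·AA·AA·AA·AA·AA·AA·AA·AA·AA·AA
    A ↦ CC
    B ↦ AB
    C ↦ AA
    D ↦ BD

A->CC, B->AB, C->AA, D->BD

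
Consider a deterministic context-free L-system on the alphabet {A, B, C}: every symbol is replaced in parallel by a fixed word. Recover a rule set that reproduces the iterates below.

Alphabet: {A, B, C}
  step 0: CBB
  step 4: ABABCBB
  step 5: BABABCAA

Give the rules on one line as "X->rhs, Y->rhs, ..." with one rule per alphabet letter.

A->B, B->A, C->BC

  step 4 ⇒ step 5: ABABCBB ⇒ B·A·B·A·BC·A·A
    A ↦ B
    B ↦ A
    C ↦ BC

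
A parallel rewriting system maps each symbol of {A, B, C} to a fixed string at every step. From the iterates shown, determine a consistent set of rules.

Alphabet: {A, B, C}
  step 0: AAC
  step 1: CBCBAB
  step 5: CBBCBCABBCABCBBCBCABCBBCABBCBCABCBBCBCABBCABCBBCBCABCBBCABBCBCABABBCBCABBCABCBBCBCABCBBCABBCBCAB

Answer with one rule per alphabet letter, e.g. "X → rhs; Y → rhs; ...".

A->CB, B->BC, C->AB

  step 0 ⇒ step 1: AAC ⇒ CB·CB·AB
    A ↦ CB
    C ↦ AB
    B ↦ BC  (constrained at step 1)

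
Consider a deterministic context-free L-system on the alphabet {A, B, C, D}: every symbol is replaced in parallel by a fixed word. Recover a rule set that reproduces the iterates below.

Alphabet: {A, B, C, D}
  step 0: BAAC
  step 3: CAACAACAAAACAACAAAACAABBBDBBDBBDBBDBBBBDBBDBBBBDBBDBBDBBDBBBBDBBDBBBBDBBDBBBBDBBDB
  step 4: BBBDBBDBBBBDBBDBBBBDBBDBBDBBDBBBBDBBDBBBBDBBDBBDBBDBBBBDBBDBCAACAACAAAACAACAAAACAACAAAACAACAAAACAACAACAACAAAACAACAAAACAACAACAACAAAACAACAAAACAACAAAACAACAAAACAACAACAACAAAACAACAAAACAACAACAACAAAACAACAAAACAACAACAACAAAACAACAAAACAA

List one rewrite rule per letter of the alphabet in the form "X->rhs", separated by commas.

A->BDB, B->CAA, C->BB, D->AA

  step 3 ⇒ step 4: CAACAACAAAACAACAAAACAABBBDBBDBBDBBDBBBBDBBDBBBBDBBDBBDBBDBBBBDBBDBBBBDBBDBBBBDBBDB ⇒ BB·BDB·BDB·BB·BDB·BDB·BB·BDB·BDB·BDB·BDB·BB·BDB·BDB·BB·BDB·BDB·BDB·BDB·BB·BDB·BDB·CAA·CAA·CAA·AA·CAA·CAA·AA·CAA·CAA·AA·CAA·CAA·AA·CAA·CAA·CAA·CAA·AA·CAA·CAA·AA·CAA·CAA·CAA·CAA·AA·CAA·CAA·AA·CAA·CAA·AA·CAA·CAA·AA·CAA·CAA·CAA·CAA·AA·CAA·CAA·AA·CAA·CAA·CAA·CAA·AA·CAA·CAA·AA·CAA·CAA·CAA·CAA·AA·CAA·CAA·AA·CAA
    A ↦ BDB
    B ↦ CAA
    C ↦ BB
    D ↦ AA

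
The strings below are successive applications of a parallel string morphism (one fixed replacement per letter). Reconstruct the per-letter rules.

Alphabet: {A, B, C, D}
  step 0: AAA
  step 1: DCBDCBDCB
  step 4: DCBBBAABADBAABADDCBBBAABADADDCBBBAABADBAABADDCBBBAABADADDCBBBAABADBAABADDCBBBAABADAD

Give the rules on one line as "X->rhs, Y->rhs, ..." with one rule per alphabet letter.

A->DCB, B->AD, C->AAB, D->B

  step 0 ⇒ step 1: AAA ⇒ DCB·DCB·DCB
    A ↦ DCB
    B ↦ AD  (constrained at step 1)
    C ↦ AAB  (constrained at step 1)
    D ↦ B  (constrained at step 1)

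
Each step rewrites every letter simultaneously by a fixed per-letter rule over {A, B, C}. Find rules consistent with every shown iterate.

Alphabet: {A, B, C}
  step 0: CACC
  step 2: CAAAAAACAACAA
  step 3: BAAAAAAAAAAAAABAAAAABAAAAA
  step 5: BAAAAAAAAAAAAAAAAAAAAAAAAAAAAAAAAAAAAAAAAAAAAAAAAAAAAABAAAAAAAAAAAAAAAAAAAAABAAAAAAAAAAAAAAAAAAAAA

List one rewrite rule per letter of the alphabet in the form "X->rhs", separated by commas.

  step 2 ⇒ step 3: CAAAAAACAACAA ⇒ BA·AA·AA·AA·AA·AA·AA·BA·AA·AA·BA·AA·AA
    A ↦ AA
    C ↦ BA
    B ↦ C  (constrained at step 3)

A->AA, B->C, C->BA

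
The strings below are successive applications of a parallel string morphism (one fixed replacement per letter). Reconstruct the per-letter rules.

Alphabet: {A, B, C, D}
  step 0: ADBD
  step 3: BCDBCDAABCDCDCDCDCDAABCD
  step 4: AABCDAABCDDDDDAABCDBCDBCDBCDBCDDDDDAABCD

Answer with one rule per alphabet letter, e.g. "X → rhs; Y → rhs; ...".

  step 3 ⇒ step 4: BCDBCDAABCDCDCDCDCDAABCD ⇒ AA·B·CD·AA·B·CD·DD·DD·AA·B·CD·B·CD·B·CD·B·CD·B·CD·DD·DD·AA·B·CD
    A ↦ DD
    B ↦ AA
    C ↦ B
    D ↦ CD

A->DD, B->AA, C->B, D->CD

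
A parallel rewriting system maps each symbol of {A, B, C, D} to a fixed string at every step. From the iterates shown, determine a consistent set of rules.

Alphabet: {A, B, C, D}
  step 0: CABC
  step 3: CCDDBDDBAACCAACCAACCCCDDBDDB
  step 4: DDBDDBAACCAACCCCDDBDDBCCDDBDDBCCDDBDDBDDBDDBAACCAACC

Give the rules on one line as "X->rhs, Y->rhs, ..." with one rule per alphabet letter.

A->C, B->CC, C->DDB, D->A

  step 3 ⇒ step 4: CCDDBDDBAACCAACCAACCCCDDBDDB ⇒ DDB·DDB·A·A·CC·A·A·CC·C·C·DDB·DDB·C·C·DDB·DDB·C·C·DDB·DDB·DDB·DDB·A·A·CC·A·A·CC
    A ↦ C
    B ↦ CC
    C ↦ DDB
    D ↦ A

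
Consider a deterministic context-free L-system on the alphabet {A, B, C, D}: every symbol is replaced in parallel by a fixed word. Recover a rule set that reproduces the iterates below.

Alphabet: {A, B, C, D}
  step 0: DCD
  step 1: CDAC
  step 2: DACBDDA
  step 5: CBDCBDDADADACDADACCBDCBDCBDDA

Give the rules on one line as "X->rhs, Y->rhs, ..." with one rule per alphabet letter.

  step 1 ⇒ step 2: CDAC ⇒ DA·C·BD·DA
    A ↦ BD
    C ↦ DA
    D ↦ C
    B ↦ DA  (constrained at step 2)

A->BD, B->DA, C->DA, D->C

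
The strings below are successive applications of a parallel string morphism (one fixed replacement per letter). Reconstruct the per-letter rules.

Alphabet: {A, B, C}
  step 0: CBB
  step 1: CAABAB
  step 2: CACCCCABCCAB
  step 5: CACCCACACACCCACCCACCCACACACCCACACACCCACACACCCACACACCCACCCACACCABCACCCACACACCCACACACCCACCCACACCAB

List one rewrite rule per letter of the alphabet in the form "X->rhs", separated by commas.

  step 1 ⇒ step 2: CAABAB ⇒ CA·CC·CC·AB·CC·AB
    A ↦ CC
    B ↦ AB
    C ↦ CA

A->CC, B->AB, C->CA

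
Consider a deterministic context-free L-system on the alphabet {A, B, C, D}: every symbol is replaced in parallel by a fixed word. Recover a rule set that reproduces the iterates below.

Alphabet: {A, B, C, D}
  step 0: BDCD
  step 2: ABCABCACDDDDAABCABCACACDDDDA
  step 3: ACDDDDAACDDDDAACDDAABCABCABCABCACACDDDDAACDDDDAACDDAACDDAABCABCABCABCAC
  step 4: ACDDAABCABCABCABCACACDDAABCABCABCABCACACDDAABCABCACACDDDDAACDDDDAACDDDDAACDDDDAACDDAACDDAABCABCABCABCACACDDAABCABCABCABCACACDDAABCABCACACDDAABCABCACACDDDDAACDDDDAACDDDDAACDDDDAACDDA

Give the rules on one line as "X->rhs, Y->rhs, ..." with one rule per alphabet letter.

  step 3 ⇒ step 4: ACDDDDAACDDDDAACDDAABCABCABCABCACACDDDDAACDDDDAACDDAACDDAABCABCABCABCAC ⇒ AC·DDA·ABC·ABC·ABC·ABC·AC·AC·DDA·ABC·ABC·ABC·ABC·AC·AC·DDA·ABC·ABC·AC·AC·DD·DDA·AC·DD·DDA·AC·DD·DDA·AC·DD·DDA·AC·DDA·AC·DDA·ABC·ABC·ABC·ABC·AC·AC·DDA·ABC·ABC·ABC·ABC·AC·AC·DDA·ABC·ABC·AC·AC·DDA·ABC·ABC·AC·AC·DD·DDA·AC·DD·DDA·AC·DD·DDA·AC·DD·DDA·AC·DDA
    A ↦ AC
    B ↦ DD
    C ↦ DDA
    D ↦ ABC

A->AC, B->DD, C->DDA, D->ABC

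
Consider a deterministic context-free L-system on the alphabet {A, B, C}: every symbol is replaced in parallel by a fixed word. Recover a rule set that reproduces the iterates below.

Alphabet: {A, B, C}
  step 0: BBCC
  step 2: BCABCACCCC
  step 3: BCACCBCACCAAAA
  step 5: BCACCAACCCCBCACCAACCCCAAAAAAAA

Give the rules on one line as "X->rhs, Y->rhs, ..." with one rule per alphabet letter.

A->CC, B->BC, C->A

  step 2 ⇒ step 3: BCABCACCCC ⇒ BC·A·CC·BC·A·CC·A·A·A·A
    A ↦ CC
    B ↦ BC
    C ↦ A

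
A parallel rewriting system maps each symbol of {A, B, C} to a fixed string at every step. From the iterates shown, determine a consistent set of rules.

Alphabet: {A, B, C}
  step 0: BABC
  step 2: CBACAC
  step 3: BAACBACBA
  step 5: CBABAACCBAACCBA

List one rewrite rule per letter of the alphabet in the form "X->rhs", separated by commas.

  step 2 ⇒ step 3: CBACAC ⇒ BA·A·C·BA·C·BA
    A ↦ C
    B ↦ A
    C ↦ BA

A->C, B->A, C->BA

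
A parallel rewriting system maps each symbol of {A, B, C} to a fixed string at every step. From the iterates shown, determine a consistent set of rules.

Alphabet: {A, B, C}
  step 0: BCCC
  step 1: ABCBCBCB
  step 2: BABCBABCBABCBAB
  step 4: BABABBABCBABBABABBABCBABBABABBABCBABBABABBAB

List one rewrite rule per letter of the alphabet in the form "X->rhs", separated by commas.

A->B, B->AB, C->CB

  step 1 ⇒ step 2: ABCBCBCB ⇒ B·AB·CB·AB·CB·AB·CB·AB
    A ↦ B
    B ↦ AB
    C ↦ CB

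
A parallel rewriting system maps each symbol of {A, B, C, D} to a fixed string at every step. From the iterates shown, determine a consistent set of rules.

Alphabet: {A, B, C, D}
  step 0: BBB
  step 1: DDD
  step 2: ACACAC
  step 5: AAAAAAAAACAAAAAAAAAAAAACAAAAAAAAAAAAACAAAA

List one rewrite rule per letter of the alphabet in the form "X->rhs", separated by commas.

A->AA, B->D, C->BA, D->AC

  step 1 ⇒ step 2: DDD ⇒ AC·AC·AC
    D ↦ AC
    A ↦ AA  (constrained at step 2)
  step 0 ⇒ step 1: BBB ⇒ D·D·D
    B ↦ D
    C ↦ BA  (constrained at step 2)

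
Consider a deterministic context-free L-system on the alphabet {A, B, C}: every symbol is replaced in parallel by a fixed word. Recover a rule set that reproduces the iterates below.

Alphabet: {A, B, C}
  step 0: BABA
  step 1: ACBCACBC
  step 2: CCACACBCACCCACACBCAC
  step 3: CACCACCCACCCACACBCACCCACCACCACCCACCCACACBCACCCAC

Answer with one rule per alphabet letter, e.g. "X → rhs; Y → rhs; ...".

A->C, B->ACB, C->CAC

  step 2 ⇒ step 3: CCACACBCACCCACACBCAC ⇒ CAC·CAC·C·CAC·C·CAC·ACB·CAC·C·CAC·CAC·CAC·C·CAC·C·CAC·ACB·CAC·C·CAC
    A ↦ C
    B ↦ ACB
    C ↦ CAC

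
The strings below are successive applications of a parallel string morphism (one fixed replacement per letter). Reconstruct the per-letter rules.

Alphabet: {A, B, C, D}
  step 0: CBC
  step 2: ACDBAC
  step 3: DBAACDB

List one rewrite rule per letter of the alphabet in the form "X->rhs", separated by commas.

  step 2 ⇒ step 3: ACDBAC ⇒ D·B·A·AC·D·B
    A ↦ D
    B ↦ AC
    C ↦ B
    D ↦ A

A->D, B->AC, C->B, D->A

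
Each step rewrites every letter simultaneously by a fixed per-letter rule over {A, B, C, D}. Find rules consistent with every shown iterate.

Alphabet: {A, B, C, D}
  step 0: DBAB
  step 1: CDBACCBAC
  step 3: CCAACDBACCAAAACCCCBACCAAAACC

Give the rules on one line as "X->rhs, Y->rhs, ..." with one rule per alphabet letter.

A->C, B->BAC, C->AA, D->CD

  step 0 ⇒ step 1: DBAB ⇒ CD·BAC·C·BAC
    A ↦ C
    B ↦ BAC
    D ↦ CD
    C ↦ AA  (constrained at step 1)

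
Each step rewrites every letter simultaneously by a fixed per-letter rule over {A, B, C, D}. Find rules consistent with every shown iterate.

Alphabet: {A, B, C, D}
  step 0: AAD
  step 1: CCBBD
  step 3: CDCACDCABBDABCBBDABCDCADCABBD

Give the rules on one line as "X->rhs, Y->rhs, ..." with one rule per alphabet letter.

  step 0 ⇒ step 1: AAD ⇒ C·C·BBD
    A ↦ C
    D ↦ BBD
    B ↦ DCA  (constrained at step 1)
    C ↦ AB  (constrained at step 1)

A->C, B->DCA, C->AB, D->BBD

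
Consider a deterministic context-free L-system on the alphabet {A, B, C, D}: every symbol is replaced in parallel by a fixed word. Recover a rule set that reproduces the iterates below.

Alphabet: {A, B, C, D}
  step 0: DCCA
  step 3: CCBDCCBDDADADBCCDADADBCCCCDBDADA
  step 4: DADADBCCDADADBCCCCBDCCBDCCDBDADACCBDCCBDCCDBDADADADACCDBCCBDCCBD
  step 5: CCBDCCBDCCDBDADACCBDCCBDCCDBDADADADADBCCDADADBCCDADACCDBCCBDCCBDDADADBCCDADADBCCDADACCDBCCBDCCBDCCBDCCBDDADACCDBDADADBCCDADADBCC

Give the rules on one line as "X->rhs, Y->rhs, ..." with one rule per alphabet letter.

A->BD, B->DB, C->DA, D->CC

  step 4 ⇒ step 5: DADADBCCDADADBCCCCBDCCBDCCDBDADACCBDCCBDCCDBDADADADACCDBCCBDCCBD ⇒ CC·BD·CC·BD·CC·DB·DA·DA·CC·BD·CC·BD·CC·DB·DA·DA·DA·DA·DB·CC·DA·DA·DB·CC·DA·DA·CC·DB·CC·BD·CC·BD·DA·DA·DB·CC·DA·DA·DB·CC·DA·DA·CC·DB·CC·BD·CC·BD·CC·BD·CC·BD·DA·DA·CC·DB·DA·DA·DB·CC·DA·DA·DB·CC
    A ↦ BD
    B ↦ DB
    C ↦ DA
    D ↦ CC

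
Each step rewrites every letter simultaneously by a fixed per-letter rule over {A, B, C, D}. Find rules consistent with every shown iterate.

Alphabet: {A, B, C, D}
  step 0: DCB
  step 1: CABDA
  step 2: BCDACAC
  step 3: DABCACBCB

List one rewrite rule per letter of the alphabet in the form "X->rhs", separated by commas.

A->C, B->DA, C->B, D->CA

  step 2 ⇒ step 3: BCDACAC ⇒ DA·B·CA·C·B·C·B
    A ↦ C
    B ↦ DA
    C ↦ B
    D ↦ CA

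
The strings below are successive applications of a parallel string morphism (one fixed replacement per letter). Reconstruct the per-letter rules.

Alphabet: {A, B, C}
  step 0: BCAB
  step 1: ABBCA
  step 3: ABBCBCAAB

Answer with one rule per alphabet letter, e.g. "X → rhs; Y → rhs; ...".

  step 0 ⇒ step 1: BCAB ⇒ A·B·BC·A
    A ↦ BC
    B ↦ A
    C ↦ B

A->BC, B->A, C->B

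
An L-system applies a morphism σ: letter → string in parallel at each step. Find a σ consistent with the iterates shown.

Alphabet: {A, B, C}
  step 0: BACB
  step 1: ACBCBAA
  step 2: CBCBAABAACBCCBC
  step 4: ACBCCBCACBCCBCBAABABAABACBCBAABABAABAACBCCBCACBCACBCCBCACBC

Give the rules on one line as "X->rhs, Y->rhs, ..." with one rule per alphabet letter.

  step 1 ⇒ step 2: ACBCBAA ⇒ CBC·BA·A·BA·A·CBC·CBC
    A ↦ CBC
    B ↦ A
    C ↦ BA

A->CBC, B->A, C->BA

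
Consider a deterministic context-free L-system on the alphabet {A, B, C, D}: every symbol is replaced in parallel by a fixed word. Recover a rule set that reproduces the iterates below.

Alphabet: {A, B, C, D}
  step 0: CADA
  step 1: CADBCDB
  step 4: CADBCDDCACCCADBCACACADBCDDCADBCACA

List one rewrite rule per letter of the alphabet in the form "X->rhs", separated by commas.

A->DB, B->DD, C->CA, D->C

  step 0 ⇒ step 1: CADA ⇒ CA·DB·C·DB
    A ↦ DB
    C ↦ CA
    D ↦ C
    B ↦ DD  (constrained at step 1)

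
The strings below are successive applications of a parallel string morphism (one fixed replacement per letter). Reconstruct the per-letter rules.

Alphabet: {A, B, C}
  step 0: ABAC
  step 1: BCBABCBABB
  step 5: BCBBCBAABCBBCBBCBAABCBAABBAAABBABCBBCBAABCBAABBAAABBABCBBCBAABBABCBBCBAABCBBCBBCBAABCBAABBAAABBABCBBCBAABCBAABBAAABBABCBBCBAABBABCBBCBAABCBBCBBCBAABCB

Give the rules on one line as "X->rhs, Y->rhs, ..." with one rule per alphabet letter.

A->BCB, B->A, C->ABB

  step 0 ⇒ step 1: ABAC ⇒ BCB·A·BCB·ABB
    A ↦ BCB
    B ↦ A
    C ↦ ABB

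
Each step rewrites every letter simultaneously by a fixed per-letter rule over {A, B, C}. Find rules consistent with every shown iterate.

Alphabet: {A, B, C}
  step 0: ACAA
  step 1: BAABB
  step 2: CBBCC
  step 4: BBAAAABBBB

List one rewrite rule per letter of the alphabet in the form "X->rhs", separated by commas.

A->B, B->C, C->AA

  step 1 ⇒ step 2: BAABB ⇒ C·B·B·C·C
    A ↦ B
    B ↦ C
  step 0 ⇒ step 1: ACAA ⇒ B·AA·B·B
    C ↦ AA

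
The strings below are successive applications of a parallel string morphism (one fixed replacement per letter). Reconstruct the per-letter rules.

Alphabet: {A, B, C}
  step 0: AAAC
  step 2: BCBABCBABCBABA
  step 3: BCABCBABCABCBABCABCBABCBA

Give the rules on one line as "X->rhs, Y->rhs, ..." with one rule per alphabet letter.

  step 2 ⇒ step 3: BCBABCBABCBABA ⇒ BC·A·BC·BA·BC·A·BC·BA·BC·A·BC·BA·BC·BA
    A ↦ BA
    B ↦ BC
    C ↦ A

A->BA, B->BC, C->A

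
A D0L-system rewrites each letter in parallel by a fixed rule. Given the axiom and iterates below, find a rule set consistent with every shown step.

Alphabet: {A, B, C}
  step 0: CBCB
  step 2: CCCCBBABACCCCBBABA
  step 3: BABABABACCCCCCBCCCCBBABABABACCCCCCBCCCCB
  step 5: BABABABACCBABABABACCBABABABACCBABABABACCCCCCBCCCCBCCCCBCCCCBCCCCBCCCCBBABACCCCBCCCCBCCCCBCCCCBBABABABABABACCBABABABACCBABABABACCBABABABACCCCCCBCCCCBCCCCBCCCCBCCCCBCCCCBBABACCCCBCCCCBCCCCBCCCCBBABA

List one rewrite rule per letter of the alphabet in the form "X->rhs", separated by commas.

  step 2 ⇒ step 3: CCCCBBABACCCCBBABA ⇒ BA·BA·BA·BA·CC·CC·CCB·CC·CCB·BA·BA·BA·BA·CC·CC·CCB·CC·CCB
    A ↦ CCB
    B ↦ CC
    C ↦ BA

A->CCB, B->CC, C->BA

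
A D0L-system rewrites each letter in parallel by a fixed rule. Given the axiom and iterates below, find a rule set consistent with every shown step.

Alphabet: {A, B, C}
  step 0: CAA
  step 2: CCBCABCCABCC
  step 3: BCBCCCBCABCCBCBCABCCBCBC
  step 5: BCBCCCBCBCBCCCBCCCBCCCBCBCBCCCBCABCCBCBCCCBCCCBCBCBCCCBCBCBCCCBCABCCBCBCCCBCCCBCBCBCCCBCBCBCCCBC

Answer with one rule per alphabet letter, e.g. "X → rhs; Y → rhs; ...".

  step 2 ⇒ step 3: CCBCABCCABCC ⇒ BC·BC·CC·BC·AB·CC·BC·BC·AB·CC·BC·BC
    A ↦ AB
    B ↦ CC
    C ↦ BC

A->AB, B->CC, C->BC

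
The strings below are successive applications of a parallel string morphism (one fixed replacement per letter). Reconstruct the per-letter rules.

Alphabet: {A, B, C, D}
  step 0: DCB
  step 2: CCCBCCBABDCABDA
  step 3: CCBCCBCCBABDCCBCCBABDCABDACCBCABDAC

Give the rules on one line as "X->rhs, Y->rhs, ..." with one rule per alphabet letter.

  step 2 ⇒ step 3: CCCBCCBABDCABDA ⇒ CCB·CCB·CCB·ABD·CCB·CCB·ABD·C·ABD·A·CCB·C·ABD·A·C
    A ↦ C
    B ↦ ABD
    C ↦ CCB
    D ↦ A

A->C, B->ABD, C->CCB, D->A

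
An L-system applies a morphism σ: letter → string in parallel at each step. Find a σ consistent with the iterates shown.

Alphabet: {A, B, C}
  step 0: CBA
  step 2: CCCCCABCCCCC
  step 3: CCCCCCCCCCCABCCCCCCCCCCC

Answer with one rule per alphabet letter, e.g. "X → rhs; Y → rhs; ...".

  step 2 ⇒ step 3: CCCCCABCCCCC ⇒ CC·CC·CC·CC·CC·C·ABC·CC·CC·CC·CC·CC
    A ↦ C
    B ↦ ABC
    C ↦ CC

A->C, B->ABC, C->CC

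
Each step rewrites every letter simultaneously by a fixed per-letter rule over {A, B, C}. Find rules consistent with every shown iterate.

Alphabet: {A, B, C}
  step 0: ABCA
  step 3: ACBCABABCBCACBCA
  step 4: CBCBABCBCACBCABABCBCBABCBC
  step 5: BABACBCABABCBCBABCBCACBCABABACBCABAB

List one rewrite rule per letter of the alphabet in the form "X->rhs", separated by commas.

A->CBC, B->A, C->B

  step 4 ⇒ step 5: CBCBABCBCACBCABABCBCBABCBC ⇒ B·A·B·A·CBC·A·B·A·B·CBC·B·A·B·CBC·A·CBC·A·B·A·B·A·CBC·A·B·A·B
    A ↦ CBC
    B ↦ A
    C ↦ B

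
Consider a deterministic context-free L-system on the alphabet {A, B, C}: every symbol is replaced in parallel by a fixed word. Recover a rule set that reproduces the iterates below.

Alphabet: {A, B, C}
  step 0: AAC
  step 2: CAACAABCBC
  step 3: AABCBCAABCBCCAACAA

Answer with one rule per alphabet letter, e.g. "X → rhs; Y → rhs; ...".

  step 2 ⇒ step 3: CAACAABCBC ⇒ AA·BC·BC·AA·BC·BC·C·AA·C·AA
    A ↦ BC
    B ↦ C
    C ↦ AA

A->BC, B->C, C->AA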